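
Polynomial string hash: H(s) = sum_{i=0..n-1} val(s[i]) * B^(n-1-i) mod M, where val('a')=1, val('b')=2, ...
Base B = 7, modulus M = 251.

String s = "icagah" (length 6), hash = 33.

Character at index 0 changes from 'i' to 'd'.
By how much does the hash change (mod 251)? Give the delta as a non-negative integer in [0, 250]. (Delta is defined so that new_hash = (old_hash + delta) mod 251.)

Delta formula: (val(new) - val(old)) * B^(n-1-k) mod M
  val('d') - val('i') = 4 - 9 = -5
  B^(n-1-k) = 7^5 mod 251 = 241
  Delta = -5 * 241 mod 251 = 50

Answer: 50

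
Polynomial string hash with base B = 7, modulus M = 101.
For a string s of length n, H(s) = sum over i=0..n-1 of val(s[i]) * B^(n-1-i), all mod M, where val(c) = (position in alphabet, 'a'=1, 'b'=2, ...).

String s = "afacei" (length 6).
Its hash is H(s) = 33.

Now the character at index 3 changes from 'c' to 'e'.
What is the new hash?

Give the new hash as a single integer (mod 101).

Answer: 30

Derivation:
val('c') = 3, val('e') = 5
Position k = 3, exponent = n-1-k = 2
B^2 mod M = 7^2 mod 101 = 49
Delta = (5 - 3) * 49 mod 101 = 98
New hash = (33 + 98) mod 101 = 30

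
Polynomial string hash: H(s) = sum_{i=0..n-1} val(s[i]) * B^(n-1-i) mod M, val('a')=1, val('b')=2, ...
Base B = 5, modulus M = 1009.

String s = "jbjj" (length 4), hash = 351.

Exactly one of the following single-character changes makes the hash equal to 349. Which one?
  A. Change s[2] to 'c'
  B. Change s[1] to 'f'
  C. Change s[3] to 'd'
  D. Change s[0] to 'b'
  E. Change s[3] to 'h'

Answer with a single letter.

Option A: s[2]='j'->'c', delta=(3-10)*5^1 mod 1009 = 974, hash=351+974 mod 1009 = 316
Option B: s[1]='b'->'f', delta=(6-2)*5^2 mod 1009 = 100, hash=351+100 mod 1009 = 451
Option C: s[3]='j'->'d', delta=(4-10)*5^0 mod 1009 = 1003, hash=351+1003 mod 1009 = 345
Option D: s[0]='j'->'b', delta=(2-10)*5^3 mod 1009 = 9, hash=351+9 mod 1009 = 360
Option E: s[3]='j'->'h', delta=(8-10)*5^0 mod 1009 = 1007, hash=351+1007 mod 1009 = 349 <-- target

Answer: E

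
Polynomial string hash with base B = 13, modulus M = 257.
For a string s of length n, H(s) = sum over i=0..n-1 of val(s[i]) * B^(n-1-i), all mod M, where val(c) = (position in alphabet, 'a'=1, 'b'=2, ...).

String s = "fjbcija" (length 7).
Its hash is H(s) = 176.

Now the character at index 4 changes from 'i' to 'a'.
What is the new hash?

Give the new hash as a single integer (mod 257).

Answer: 109

Derivation:
val('i') = 9, val('a') = 1
Position k = 4, exponent = n-1-k = 2
B^2 mod M = 13^2 mod 257 = 169
Delta = (1 - 9) * 169 mod 257 = 190
New hash = (176 + 190) mod 257 = 109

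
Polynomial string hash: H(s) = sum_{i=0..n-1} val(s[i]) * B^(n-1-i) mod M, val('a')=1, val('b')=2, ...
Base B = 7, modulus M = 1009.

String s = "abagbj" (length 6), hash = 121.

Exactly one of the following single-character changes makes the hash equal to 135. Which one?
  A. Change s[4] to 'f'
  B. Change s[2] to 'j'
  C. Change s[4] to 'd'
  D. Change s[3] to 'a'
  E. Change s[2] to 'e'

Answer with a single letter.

Answer: C

Derivation:
Option A: s[4]='b'->'f', delta=(6-2)*7^1 mod 1009 = 28, hash=121+28 mod 1009 = 149
Option B: s[2]='a'->'j', delta=(10-1)*7^3 mod 1009 = 60, hash=121+60 mod 1009 = 181
Option C: s[4]='b'->'d', delta=(4-2)*7^1 mod 1009 = 14, hash=121+14 mod 1009 = 135 <-- target
Option D: s[3]='g'->'a', delta=(1-7)*7^2 mod 1009 = 715, hash=121+715 mod 1009 = 836
Option E: s[2]='a'->'e', delta=(5-1)*7^3 mod 1009 = 363, hash=121+363 mod 1009 = 484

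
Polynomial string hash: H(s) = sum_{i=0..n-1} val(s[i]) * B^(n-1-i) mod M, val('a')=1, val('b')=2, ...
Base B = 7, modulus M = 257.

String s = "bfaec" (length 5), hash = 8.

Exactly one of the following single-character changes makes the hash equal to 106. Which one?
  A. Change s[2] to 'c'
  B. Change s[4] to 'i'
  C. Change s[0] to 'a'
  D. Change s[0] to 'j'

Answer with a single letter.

Answer: A

Derivation:
Option A: s[2]='a'->'c', delta=(3-1)*7^2 mod 257 = 98, hash=8+98 mod 257 = 106 <-- target
Option B: s[4]='c'->'i', delta=(9-3)*7^0 mod 257 = 6, hash=8+6 mod 257 = 14
Option C: s[0]='b'->'a', delta=(1-2)*7^4 mod 257 = 169, hash=8+169 mod 257 = 177
Option D: s[0]='b'->'j', delta=(10-2)*7^4 mod 257 = 190, hash=8+190 mod 257 = 198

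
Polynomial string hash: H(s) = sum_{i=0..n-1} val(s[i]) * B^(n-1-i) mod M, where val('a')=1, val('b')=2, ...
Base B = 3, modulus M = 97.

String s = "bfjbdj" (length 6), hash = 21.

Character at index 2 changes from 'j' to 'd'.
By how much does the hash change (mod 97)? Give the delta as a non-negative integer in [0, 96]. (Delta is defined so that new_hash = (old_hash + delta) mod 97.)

Delta formula: (val(new) - val(old)) * B^(n-1-k) mod M
  val('d') - val('j') = 4 - 10 = -6
  B^(n-1-k) = 3^3 mod 97 = 27
  Delta = -6 * 27 mod 97 = 32

Answer: 32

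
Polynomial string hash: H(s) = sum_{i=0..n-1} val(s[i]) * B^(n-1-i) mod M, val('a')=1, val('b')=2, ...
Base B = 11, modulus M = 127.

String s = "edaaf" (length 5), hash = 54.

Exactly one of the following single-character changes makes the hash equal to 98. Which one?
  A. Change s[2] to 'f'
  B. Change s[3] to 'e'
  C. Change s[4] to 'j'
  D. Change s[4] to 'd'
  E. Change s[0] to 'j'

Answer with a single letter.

Option A: s[2]='a'->'f', delta=(6-1)*11^2 mod 127 = 97, hash=54+97 mod 127 = 24
Option B: s[3]='a'->'e', delta=(5-1)*11^1 mod 127 = 44, hash=54+44 mod 127 = 98 <-- target
Option C: s[4]='f'->'j', delta=(10-6)*11^0 mod 127 = 4, hash=54+4 mod 127 = 58
Option D: s[4]='f'->'d', delta=(4-6)*11^0 mod 127 = 125, hash=54+125 mod 127 = 52
Option E: s[0]='e'->'j', delta=(10-5)*11^4 mod 127 = 53, hash=54+53 mod 127 = 107

Answer: B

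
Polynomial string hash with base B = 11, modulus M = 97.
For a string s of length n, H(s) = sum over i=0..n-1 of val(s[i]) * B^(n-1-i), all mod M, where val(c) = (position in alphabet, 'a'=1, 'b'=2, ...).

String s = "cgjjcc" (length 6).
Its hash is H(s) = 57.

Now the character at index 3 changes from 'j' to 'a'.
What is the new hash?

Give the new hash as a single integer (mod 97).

val('j') = 10, val('a') = 1
Position k = 3, exponent = n-1-k = 2
B^2 mod M = 11^2 mod 97 = 24
Delta = (1 - 10) * 24 mod 97 = 75
New hash = (57 + 75) mod 97 = 35

Answer: 35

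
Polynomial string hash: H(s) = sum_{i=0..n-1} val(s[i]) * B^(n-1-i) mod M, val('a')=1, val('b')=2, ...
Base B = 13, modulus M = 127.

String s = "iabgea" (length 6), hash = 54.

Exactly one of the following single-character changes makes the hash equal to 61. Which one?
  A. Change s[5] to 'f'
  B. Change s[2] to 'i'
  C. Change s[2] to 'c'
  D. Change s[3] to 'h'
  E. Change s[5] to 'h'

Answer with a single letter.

Option A: s[5]='a'->'f', delta=(6-1)*13^0 mod 127 = 5, hash=54+5 mod 127 = 59
Option B: s[2]='b'->'i', delta=(9-2)*13^3 mod 127 = 12, hash=54+12 mod 127 = 66
Option C: s[2]='b'->'c', delta=(3-2)*13^3 mod 127 = 38, hash=54+38 mod 127 = 92
Option D: s[3]='g'->'h', delta=(8-7)*13^2 mod 127 = 42, hash=54+42 mod 127 = 96
Option E: s[5]='a'->'h', delta=(8-1)*13^0 mod 127 = 7, hash=54+7 mod 127 = 61 <-- target

Answer: E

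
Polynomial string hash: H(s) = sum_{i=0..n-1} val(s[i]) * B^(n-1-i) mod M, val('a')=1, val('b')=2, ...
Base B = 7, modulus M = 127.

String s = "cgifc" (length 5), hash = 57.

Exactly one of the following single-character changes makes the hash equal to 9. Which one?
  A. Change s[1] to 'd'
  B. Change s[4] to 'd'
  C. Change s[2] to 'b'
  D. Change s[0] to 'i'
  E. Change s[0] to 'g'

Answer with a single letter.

Option A: s[1]='g'->'d', delta=(4-7)*7^3 mod 127 = 114, hash=57+114 mod 127 = 44
Option B: s[4]='c'->'d', delta=(4-3)*7^0 mod 127 = 1, hash=57+1 mod 127 = 58
Option C: s[2]='i'->'b', delta=(2-9)*7^2 mod 127 = 38, hash=57+38 mod 127 = 95
Option D: s[0]='c'->'i', delta=(9-3)*7^4 mod 127 = 55, hash=57+55 mod 127 = 112
Option E: s[0]='c'->'g', delta=(7-3)*7^4 mod 127 = 79, hash=57+79 mod 127 = 9 <-- target

Answer: E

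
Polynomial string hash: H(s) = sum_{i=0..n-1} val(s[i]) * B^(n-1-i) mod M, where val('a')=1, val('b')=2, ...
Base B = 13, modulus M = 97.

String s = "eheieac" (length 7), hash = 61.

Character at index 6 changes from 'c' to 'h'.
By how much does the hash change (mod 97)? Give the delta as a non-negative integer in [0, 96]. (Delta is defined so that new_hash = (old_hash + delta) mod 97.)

Delta formula: (val(new) - val(old)) * B^(n-1-k) mod M
  val('h') - val('c') = 8 - 3 = 5
  B^(n-1-k) = 13^0 mod 97 = 1
  Delta = 5 * 1 mod 97 = 5

Answer: 5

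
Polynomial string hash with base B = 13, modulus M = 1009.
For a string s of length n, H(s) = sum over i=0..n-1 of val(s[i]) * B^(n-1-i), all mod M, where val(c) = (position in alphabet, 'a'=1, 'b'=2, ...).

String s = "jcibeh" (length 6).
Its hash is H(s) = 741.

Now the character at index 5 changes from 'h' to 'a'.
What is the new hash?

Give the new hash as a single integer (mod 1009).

val('h') = 8, val('a') = 1
Position k = 5, exponent = n-1-k = 0
B^0 mod M = 13^0 mod 1009 = 1
Delta = (1 - 8) * 1 mod 1009 = 1002
New hash = (741 + 1002) mod 1009 = 734

Answer: 734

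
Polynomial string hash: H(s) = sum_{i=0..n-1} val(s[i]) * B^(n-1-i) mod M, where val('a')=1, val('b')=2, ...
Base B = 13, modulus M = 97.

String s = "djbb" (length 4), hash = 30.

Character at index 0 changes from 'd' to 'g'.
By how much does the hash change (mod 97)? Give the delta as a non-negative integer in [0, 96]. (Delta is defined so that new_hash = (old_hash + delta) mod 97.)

Answer: 92

Derivation:
Delta formula: (val(new) - val(old)) * B^(n-1-k) mod M
  val('g') - val('d') = 7 - 4 = 3
  B^(n-1-k) = 13^3 mod 97 = 63
  Delta = 3 * 63 mod 97 = 92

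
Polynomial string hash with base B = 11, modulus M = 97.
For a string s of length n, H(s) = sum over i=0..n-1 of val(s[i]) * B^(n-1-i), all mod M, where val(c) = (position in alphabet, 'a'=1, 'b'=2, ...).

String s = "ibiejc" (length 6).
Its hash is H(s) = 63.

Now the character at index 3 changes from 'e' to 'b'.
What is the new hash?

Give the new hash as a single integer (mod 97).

val('e') = 5, val('b') = 2
Position k = 3, exponent = n-1-k = 2
B^2 mod M = 11^2 mod 97 = 24
Delta = (2 - 5) * 24 mod 97 = 25
New hash = (63 + 25) mod 97 = 88

Answer: 88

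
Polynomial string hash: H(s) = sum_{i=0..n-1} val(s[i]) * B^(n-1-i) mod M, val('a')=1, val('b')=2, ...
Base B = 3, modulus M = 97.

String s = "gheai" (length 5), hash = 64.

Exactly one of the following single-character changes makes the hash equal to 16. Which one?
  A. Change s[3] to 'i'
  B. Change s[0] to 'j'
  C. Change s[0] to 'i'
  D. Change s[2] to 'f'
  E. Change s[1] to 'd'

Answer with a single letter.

Answer: B

Derivation:
Option A: s[3]='a'->'i', delta=(9-1)*3^1 mod 97 = 24, hash=64+24 mod 97 = 88
Option B: s[0]='g'->'j', delta=(10-7)*3^4 mod 97 = 49, hash=64+49 mod 97 = 16 <-- target
Option C: s[0]='g'->'i', delta=(9-7)*3^4 mod 97 = 65, hash=64+65 mod 97 = 32
Option D: s[2]='e'->'f', delta=(6-5)*3^2 mod 97 = 9, hash=64+9 mod 97 = 73
Option E: s[1]='h'->'d', delta=(4-8)*3^3 mod 97 = 86, hash=64+86 mod 97 = 53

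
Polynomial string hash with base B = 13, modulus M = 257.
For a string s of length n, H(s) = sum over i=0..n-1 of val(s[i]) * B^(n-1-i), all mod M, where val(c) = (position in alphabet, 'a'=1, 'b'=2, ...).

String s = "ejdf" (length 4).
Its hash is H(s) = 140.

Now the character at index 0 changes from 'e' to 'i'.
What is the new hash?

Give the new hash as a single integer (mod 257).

Answer: 190

Derivation:
val('e') = 5, val('i') = 9
Position k = 0, exponent = n-1-k = 3
B^3 mod M = 13^3 mod 257 = 141
Delta = (9 - 5) * 141 mod 257 = 50
New hash = (140 + 50) mod 257 = 190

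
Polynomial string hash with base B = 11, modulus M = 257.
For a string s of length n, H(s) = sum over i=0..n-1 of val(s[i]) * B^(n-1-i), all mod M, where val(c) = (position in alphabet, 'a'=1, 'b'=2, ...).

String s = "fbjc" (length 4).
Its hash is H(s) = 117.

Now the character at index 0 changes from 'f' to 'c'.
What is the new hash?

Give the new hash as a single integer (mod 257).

Answer: 236

Derivation:
val('f') = 6, val('c') = 3
Position k = 0, exponent = n-1-k = 3
B^3 mod M = 11^3 mod 257 = 46
Delta = (3 - 6) * 46 mod 257 = 119
New hash = (117 + 119) mod 257 = 236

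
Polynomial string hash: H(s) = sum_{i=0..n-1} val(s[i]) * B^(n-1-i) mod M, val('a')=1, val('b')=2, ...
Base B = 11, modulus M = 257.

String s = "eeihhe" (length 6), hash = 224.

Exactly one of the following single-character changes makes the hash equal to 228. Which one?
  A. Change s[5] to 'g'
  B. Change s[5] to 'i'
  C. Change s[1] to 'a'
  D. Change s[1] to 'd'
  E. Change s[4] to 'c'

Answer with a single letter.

Option A: s[5]='e'->'g', delta=(7-5)*11^0 mod 257 = 2, hash=224+2 mod 257 = 226
Option B: s[5]='e'->'i', delta=(9-5)*11^0 mod 257 = 4, hash=224+4 mod 257 = 228 <-- target
Option C: s[1]='e'->'a', delta=(1-5)*11^4 mod 257 = 32, hash=224+32 mod 257 = 256
Option D: s[1]='e'->'d', delta=(4-5)*11^4 mod 257 = 8, hash=224+8 mod 257 = 232
Option E: s[4]='h'->'c', delta=(3-8)*11^1 mod 257 = 202, hash=224+202 mod 257 = 169

Answer: B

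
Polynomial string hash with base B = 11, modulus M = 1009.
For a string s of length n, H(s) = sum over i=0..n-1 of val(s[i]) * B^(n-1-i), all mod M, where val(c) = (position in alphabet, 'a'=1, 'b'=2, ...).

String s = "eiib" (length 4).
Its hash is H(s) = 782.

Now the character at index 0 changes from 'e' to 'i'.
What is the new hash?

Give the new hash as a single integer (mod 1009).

val('e') = 5, val('i') = 9
Position k = 0, exponent = n-1-k = 3
B^3 mod M = 11^3 mod 1009 = 322
Delta = (9 - 5) * 322 mod 1009 = 279
New hash = (782 + 279) mod 1009 = 52

Answer: 52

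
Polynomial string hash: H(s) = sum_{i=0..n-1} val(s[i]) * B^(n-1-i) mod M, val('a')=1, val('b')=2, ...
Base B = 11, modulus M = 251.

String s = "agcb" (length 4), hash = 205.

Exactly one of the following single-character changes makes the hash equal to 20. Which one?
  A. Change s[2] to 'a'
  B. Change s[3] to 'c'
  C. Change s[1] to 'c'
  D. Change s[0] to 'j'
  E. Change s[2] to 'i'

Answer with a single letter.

Option A: s[2]='c'->'a', delta=(1-3)*11^1 mod 251 = 229, hash=205+229 mod 251 = 183
Option B: s[3]='b'->'c', delta=(3-2)*11^0 mod 251 = 1, hash=205+1 mod 251 = 206
Option C: s[1]='g'->'c', delta=(3-7)*11^2 mod 251 = 18, hash=205+18 mod 251 = 223
Option D: s[0]='a'->'j', delta=(10-1)*11^3 mod 251 = 182, hash=205+182 mod 251 = 136
Option E: s[2]='c'->'i', delta=(9-3)*11^1 mod 251 = 66, hash=205+66 mod 251 = 20 <-- target

Answer: E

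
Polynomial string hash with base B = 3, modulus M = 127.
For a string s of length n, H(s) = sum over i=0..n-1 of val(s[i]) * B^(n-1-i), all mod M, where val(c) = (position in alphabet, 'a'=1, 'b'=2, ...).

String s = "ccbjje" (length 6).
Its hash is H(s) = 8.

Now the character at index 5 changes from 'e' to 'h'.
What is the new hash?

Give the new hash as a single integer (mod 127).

val('e') = 5, val('h') = 8
Position k = 5, exponent = n-1-k = 0
B^0 mod M = 3^0 mod 127 = 1
Delta = (8 - 5) * 1 mod 127 = 3
New hash = (8 + 3) mod 127 = 11

Answer: 11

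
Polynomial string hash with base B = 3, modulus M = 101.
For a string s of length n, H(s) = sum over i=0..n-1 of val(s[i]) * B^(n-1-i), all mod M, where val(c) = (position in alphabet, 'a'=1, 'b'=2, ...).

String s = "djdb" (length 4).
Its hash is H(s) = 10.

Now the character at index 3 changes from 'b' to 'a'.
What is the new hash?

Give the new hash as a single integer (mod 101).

val('b') = 2, val('a') = 1
Position k = 3, exponent = n-1-k = 0
B^0 mod M = 3^0 mod 101 = 1
Delta = (1 - 2) * 1 mod 101 = 100
New hash = (10 + 100) mod 101 = 9

Answer: 9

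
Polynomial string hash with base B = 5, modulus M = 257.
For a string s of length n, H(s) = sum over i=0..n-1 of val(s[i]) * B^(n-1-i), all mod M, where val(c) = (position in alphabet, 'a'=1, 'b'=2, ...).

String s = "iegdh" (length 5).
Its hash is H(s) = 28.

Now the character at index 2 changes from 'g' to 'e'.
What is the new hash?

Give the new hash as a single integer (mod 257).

val('g') = 7, val('e') = 5
Position k = 2, exponent = n-1-k = 2
B^2 mod M = 5^2 mod 257 = 25
Delta = (5 - 7) * 25 mod 257 = 207
New hash = (28 + 207) mod 257 = 235

Answer: 235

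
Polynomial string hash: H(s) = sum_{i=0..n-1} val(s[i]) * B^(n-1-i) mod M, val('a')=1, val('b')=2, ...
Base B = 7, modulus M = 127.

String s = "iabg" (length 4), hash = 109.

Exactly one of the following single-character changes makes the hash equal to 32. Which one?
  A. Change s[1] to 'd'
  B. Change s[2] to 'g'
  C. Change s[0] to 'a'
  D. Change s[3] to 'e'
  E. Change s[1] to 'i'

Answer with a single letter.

Option A: s[1]='a'->'d', delta=(4-1)*7^2 mod 127 = 20, hash=109+20 mod 127 = 2
Option B: s[2]='b'->'g', delta=(7-2)*7^1 mod 127 = 35, hash=109+35 mod 127 = 17
Option C: s[0]='i'->'a', delta=(1-9)*7^3 mod 127 = 50, hash=109+50 mod 127 = 32 <-- target
Option D: s[3]='g'->'e', delta=(5-7)*7^0 mod 127 = 125, hash=109+125 mod 127 = 107
Option E: s[1]='a'->'i', delta=(9-1)*7^2 mod 127 = 11, hash=109+11 mod 127 = 120

Answer: C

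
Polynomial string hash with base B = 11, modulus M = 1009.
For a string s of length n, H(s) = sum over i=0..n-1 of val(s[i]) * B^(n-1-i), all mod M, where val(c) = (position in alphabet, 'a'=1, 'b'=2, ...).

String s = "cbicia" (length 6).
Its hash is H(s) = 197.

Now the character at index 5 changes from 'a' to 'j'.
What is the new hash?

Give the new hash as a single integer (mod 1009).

val('a') = 1, val('j') = 10
Position k = 5, exponent = n-1-k = 0
B^0 mod M = 11^0 mod 1009 = 1
Delta = (10 - 1) * 1 mod 1009 = 9
New hash = (197 + 9) mod 1009 = 206

Answer: 206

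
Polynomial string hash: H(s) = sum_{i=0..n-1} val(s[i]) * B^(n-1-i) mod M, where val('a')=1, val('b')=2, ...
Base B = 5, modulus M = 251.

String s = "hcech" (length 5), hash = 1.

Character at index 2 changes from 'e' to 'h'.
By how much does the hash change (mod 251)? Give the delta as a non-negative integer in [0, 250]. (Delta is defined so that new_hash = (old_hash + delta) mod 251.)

Answer: 75

Derivation:
Delta formula: (val(new) - val(old)) * B^(n-1-k) mod M
  val('h') - val('e') = 8 - 5 = 3
  B^(n-1-k) = 5^2 mod 251 = 25
  Delta = 3 * 25 mod 251 = 75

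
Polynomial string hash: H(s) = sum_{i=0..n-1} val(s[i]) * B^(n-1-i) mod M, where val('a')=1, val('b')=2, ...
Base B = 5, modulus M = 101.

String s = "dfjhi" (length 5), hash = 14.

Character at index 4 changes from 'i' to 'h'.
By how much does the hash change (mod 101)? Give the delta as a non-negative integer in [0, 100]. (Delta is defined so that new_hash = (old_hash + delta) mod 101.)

Answer: 100

Derivation:
Delta formula: (val(new) - val(old)) * B^(n-1-k) mod M
  val('h') - val('i') = 8 - 9 = -1
  B^(n-1-k) = 5^0 mod 101 = 1
  Delta = -1 * 1 mod 101 = 100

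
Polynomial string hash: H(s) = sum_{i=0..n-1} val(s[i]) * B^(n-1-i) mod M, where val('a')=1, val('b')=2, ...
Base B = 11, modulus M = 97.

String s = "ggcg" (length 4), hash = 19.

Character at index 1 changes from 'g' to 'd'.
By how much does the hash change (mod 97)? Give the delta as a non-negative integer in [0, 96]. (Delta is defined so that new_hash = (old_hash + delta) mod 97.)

Delta formula: (val(new) - val(old)) * B^(n-1-k) mod M
  val('d') - val('g') = 4 - 7 = -3
  B^(n-1-k) = 11^2 mod 97 = 24
  Delta = -3 * 24 mod 97 = 25

Answer: 25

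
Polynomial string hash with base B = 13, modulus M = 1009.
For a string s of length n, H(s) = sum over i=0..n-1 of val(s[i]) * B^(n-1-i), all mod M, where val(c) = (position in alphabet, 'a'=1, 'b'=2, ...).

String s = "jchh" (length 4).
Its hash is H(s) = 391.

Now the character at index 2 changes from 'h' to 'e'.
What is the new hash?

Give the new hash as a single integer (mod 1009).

Answer: 352

Derivation:
val('h') = 8, val('e') = 5
Position k = 2, exponent = n-1-k = 1
B^1 mod M = 13^1 mod 1009 = 13
Delta = (5 - 8) * 13 mod 1009 = 970
New hash = (391 + 970) mod 1009 = 352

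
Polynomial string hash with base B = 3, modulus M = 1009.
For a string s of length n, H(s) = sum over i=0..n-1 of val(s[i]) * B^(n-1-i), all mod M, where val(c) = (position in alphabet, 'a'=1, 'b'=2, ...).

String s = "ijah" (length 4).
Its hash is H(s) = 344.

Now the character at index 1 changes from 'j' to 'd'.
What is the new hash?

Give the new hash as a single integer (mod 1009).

val('j') = 10, val('d') = 4
Position k = 1, exponent = n-1-k = 2
B^2 mod M = 3^2 mod 1009 = 9
Delta = (4 - 10) * 9 mod 1009 = 955
New hash = (344 + 955) mod 1009 = 290

Answer: 290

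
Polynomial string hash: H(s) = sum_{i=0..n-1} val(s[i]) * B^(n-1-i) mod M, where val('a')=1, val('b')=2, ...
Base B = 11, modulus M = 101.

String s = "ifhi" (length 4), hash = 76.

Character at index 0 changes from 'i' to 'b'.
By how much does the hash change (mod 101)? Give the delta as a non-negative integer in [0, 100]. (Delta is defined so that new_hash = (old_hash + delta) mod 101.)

Delta formula: (val(new) - val(old)) * B^(n-1-k) mod M
  val('b') - val('i') = 2 - 9 = -7
  B^(n-1-k) = 11^3 mod 101 = 18
  Delta = -7 * 18 mod 101 = 76

Answer: 76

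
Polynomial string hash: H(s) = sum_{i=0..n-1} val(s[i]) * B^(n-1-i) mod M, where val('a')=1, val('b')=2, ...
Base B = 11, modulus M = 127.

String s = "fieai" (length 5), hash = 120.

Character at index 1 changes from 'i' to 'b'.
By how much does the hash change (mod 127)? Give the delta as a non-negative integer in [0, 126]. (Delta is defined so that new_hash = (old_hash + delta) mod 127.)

Answer: 81

Derivation:
Delta formula: (val(new) - val(old)) * B^(n-1-k) mod M
  val('b') - val('i') = 2 - 9 = -7
  B^(n-1-k) = 11^3 mod 127 = 61
  Delta = -7 * 61 mod 127 = 81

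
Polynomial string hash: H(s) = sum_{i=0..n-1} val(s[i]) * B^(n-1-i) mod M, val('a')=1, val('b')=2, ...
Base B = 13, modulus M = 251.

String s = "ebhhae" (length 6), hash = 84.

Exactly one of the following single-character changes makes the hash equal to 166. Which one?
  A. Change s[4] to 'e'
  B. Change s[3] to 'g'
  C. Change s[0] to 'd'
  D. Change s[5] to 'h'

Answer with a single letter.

Answer: B

Derivation:
Option A: s[4]='a'->'e', delta=(5-1)*13^1 mod 251 = 52, hash=84+52 mod 251 = 136
Option B: s[3]='h'->'g', delta=(7-8)*13^2 mod 251 = 82, hash=84+82 mod 251 = 166 <-- target
Option C: s[0]='e'->'d', delta=(4-5)*13^5 mod 251 = 187, hash=84+187 mod 251 = 20
Option D: s[5]='e'->'h', delta=(8-5)*13^0 mod 251 = 3, hash=84+3 mod 251 = 87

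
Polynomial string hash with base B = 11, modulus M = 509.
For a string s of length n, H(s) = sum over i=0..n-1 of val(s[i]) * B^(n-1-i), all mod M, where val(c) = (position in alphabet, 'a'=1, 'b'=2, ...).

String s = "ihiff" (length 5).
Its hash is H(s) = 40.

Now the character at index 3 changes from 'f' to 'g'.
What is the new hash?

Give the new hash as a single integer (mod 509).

val('f') = 6, val('g') = 7
Position k = 3, exponent = n-1-k = 1
B^1 mod M = 11^1 mod 509 = 11
Delta = (7 - 6) * 11 mod 509 = 11
New hash = (40 + 11) mod 509 = 51

Answer: 51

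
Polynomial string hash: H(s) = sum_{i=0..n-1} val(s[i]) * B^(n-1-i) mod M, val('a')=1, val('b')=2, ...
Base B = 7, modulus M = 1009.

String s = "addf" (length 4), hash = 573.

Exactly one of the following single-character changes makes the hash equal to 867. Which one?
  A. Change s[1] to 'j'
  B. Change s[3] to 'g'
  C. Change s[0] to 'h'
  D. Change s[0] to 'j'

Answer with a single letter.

Answer: A

Derivation:
Option A: s[1]='d'->'j', delta=(10-4)*7^2 mod 1009 = 294, hash=573+294 mod 1009 = 867 <-- target
Option B: s[3]='f'->'g', delta=(7-6)*7^0 mod 1009 = 1, hash=573+1 mod 1009 = 574
Option C: s[0]='a'->'h', delta=(8-1)*7^3 mod 1009 = 383, hash=573+383 mod 1009 = 956
Option D: s[0]='a'->'j', delta=(10-1)*7^3 mod 1009 = 60, hash=573+60 mod 1009 = 633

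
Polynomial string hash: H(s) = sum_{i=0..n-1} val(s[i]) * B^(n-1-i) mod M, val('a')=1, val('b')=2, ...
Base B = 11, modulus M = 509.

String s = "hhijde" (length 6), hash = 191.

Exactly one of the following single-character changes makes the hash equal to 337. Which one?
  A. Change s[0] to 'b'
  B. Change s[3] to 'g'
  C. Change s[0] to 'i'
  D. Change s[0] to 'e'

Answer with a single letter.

Answer: B

Derivation:
Option A: s[0]='h'->'b', delta=(2-8)*11^5 mod 509 = 285, hash=191+285 mod 509 = 476
Option B: s[3]='j'->'g', delta=(7-10)*11^2 mod 509 = 146, hash=191+146 mod 509 = 337 <-- target
Option C: s[0]='h'->'i', delta=(9-8)*11^5 mod 509 = 207, hash=191+207 mod 509 = 398
Option D: s[0]='h'->'e', delta=(5-8)*11^5 mod 509 = 397, hash=191+397 mod 509 = 79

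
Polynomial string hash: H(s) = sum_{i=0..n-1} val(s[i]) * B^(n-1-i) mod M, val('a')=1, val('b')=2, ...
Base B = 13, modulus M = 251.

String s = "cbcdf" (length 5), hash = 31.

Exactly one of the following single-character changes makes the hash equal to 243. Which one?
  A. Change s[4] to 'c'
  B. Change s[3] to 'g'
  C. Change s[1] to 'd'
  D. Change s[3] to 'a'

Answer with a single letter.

Option A: s[4]='f'->'c', delta=(3-6)*13^0 mod 251 = 248, hash=31+248 mod 251 = 28
Option B: s[3]='d'->'g', delta=(7-4)*13^1 mod 251 = 39, hash=31+39 mod 251 = 70
Option C: s[1]='b'->'d', delta=(4-2)*13^3 mod 251 = 127, hash=31+127 mod 251 = 158
Option D: s[3]='d'->'a', delta=(1-4)*13^1 mod 251 = 212, hash=31+212 mod 251 = 243 <-- target

Answer: D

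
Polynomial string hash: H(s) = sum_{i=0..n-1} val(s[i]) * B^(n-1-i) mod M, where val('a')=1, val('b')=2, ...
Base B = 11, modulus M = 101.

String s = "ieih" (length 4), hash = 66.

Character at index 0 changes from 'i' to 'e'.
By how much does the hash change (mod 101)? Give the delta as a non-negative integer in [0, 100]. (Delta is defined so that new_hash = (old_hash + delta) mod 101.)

Delta formula: (val(new) - val(old)) * B^(n-1-k) mod M
  val('e') - val('i') = 5 - 9 = -4
  B^(n-1-k) = 11^3 mod 101 = 18
  Delta = -4 * 18 mod 101 = 29

Answer: 29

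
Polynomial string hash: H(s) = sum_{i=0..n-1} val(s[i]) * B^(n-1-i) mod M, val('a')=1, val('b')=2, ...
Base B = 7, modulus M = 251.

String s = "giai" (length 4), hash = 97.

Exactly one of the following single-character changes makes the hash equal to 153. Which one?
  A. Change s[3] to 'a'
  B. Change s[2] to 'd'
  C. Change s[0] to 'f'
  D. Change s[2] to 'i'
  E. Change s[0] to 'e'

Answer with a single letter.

Answer: D

Derivation:
Option A: s[3]='i'->'a', delta=(1-9)*7^0 mod 251 = 243, hash=97+243 mod 251 = 89
Option B: s[2]='a'->'d', delta=(4-1)*7^1 mod 251 = 21, hash=97+21 mod 251 = 118
Option C: s[0]='g'->'f', delta=(6-7)*7^3 mod 251 = 159, hash=97+159 mod 251 = 5
Option D: s[2]='a'->'i', delta=(9-1)*7^1 mod 251 = 56, hash=97+56 mod 251 = 153 <-- target
Option E: s[0]='g'->'e', delta=(5-7)*7^3 mod 251 = 67, hash=97+67 mod 251 = 164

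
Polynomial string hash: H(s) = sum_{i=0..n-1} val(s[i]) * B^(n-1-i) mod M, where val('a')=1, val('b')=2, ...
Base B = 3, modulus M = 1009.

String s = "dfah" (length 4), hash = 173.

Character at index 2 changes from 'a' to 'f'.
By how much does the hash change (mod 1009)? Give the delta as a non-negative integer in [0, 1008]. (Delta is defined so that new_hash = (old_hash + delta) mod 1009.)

Answer: 15

Derivation:
Delta formula: (val(new) - val(old)) * B^(n-1-k) mod M
  val('f') - val('a') = 6 - 1 = 5
  B^(n-1-k) = 3^1 mod 1009 = 3
  Delta = 5 * 3 mod 1009 = 15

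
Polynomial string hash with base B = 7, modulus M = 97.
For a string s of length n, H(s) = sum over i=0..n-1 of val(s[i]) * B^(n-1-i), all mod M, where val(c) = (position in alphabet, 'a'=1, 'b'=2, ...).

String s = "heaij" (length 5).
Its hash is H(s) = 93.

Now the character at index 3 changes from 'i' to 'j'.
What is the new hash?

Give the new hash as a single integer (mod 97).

Answer: 3

Derivation:
val('i') = 9, val('j') = 10
Position k = 3, exponent = n-1-k = 1
B^1 mod M = 7^1 mod 97 = 7
Delta = (10 - 9) * 7 mod 97 = 7
New hash = (93 + 7) mod 97 = 3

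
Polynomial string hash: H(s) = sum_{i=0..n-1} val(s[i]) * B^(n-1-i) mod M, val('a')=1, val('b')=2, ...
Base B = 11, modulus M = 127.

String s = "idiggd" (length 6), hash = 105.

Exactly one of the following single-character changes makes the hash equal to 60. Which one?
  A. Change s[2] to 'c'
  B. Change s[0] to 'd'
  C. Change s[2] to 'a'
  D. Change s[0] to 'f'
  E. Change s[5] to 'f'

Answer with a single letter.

Option A: s[2]='i'->'c', delta=(3-9)*11^3 mod 127 = 15, hash=105+15 mod 127 = 120
Option B: s[0]='i'->'d', delta=(4-9)*11^5 mod 127 = 52, hash=105+52 mod 127 = 30
Option C: s[2]='i'->'a', delta=(1-9)*11^3 mod 127 = 20, hash=105+20 mod 127 = 125
Option D: s[0]='i'->'f', delta=(6-9)*11^5 mod 127 = 82, hash=105+82 mod 127 = 60 <-- target
Option E: s[5]='d'->'f', delta=(6-4)*11^0 mod 127 = 2, hash=105+2 mod 127 = 107

Answer: D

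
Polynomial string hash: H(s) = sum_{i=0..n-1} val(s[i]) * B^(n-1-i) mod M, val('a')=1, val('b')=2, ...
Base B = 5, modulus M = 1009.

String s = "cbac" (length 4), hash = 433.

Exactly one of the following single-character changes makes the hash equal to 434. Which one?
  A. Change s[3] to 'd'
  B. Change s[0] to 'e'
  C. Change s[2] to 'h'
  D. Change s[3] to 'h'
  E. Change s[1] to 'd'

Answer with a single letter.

Answer: A

Derivation:
Option A: s[3]='c'->'d', delta=(4-3)*5^0 mod 1009 = 1, hash=433+1 mod 1009 = 434 <-- target
Option B: s[0]='c'->'e', delta=(5-3)*5^3 mod 1009 = 250, hash=433+250 mod 1009 = 683
Option C: s[2]='a'->'h', delta=(8-1)*5^1 mod 1009 = 35, hash=433+35 mod 1009 = 468
Option D: s[3]='c'->'h', delta=(8-3)*5^0 mod 1009 = 5, hash=433+5 mod 1009 = 438
Option E: s[1]='b'->'d', delta=(4-2)*5^2 mod 1009 = 50, hash=433+50 mod 1009 = 483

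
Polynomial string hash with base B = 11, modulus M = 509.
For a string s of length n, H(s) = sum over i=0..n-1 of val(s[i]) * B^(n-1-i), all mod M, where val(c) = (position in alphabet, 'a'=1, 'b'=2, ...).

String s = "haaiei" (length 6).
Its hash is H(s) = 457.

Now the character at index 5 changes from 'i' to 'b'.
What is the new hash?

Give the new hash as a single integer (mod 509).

val('i') = 9, val('b') = 2
Position k = 5, exponent = n-1-k = 0
B^0 mod M = 11^0 mod 509 = 1
Delta = (2 - 9) * 1 mod 509 = 502
New hash = (457 + 502) mod 509 = 450

Answer: 450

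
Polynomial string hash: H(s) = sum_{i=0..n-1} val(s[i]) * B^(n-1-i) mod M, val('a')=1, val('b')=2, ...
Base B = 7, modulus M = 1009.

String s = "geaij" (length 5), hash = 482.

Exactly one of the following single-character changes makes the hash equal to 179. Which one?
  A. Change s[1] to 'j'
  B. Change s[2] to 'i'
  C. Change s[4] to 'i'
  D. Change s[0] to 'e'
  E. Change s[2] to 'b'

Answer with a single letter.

Option A: s[1]='e'->'j', delta=(10-5)*7^3 mod 1009 = 706, hash=482+706 mod 1009 = 179 <-- target
Option B: s[2]='a'->'i', delta=(9-1)*7^2 mod 1009 = 392, hash=482+392 mod 1009 = 874
Option C: s[4]='j'->'i', delta=(9-10)*7^0 mod 1009 = 1008, hash=482+1008 mod 1009 = 481
Option D: s[0]='g'->'e', delta=(5-7)*7^4 mod 1009 = 243, hash=482+243 mod 1009 = 725
Option E: s[2]='a'->'b', delta=(2-1)*7^2 mod 1009 = 49, hash=482+49 mod 1009 = 531

Answer: A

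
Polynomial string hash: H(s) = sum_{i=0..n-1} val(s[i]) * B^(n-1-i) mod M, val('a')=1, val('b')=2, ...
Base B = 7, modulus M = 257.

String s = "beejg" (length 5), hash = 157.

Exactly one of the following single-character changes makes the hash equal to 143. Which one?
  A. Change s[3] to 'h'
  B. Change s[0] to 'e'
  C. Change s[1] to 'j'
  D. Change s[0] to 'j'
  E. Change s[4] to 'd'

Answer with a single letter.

Option A: s[3]='j'->'h', delta=(8-10)*7^1 mod 257 = 243, hash=157+243 mod 257 = 143 <-- target
Option B: s[0]='b'->'e', delta=(5-2)*7^4 mod 257 = 7, hash=157+7 mod 257 = 164
Option C: s[1]='e'->'j', delta=(10-5)*7^3 mod 257 = 173, hash=157+173 mod 257 = 73
Option D: s[0]='b'->'j', delta=(10-2)*7^4 mod 257 = 190, hash=157+190 mod 257 = 90
Option E: s[4]='g'->'d', delta=(4-7)*7^0 mod 257 = 254, hash=157+254 mod 257 = 154

Answer: A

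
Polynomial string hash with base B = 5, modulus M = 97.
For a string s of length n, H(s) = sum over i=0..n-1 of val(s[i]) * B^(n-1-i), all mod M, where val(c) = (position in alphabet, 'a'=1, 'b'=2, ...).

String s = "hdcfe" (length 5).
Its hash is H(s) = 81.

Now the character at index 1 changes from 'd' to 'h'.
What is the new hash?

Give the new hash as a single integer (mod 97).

Answer: 96

Derivation:
val('d') = 4, val('h') = 8
Position k = 1, exponent = n-1-k = 3
B^3 mod M = 5^3 mod 97 = 28
Delta = (8 - 4) * 28 mod 97 = 15
New hash = (81 + 15) mod 97 = 96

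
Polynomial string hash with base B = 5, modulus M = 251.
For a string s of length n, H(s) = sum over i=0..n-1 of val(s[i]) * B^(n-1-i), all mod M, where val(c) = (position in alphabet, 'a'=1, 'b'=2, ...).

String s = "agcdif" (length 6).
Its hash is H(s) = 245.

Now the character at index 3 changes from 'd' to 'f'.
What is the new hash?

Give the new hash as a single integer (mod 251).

Answer: 44

Derivation:
val('d') = 4, val('f') = 6
Position k = 3, exponent = n-1-k = 2
B^2 mod M = 5^2 mod 251 = 25
Delta = (6 - 4) * 25 mod 251 = 50
New hash = (245 + 50) mod 251 = 44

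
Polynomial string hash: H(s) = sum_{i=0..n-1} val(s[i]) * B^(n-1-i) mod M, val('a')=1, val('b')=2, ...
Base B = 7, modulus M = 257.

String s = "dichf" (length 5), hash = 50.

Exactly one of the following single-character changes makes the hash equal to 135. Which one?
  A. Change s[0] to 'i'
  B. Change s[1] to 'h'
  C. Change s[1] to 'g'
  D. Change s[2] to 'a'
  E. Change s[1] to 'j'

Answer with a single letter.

Option A: s[0]='d'->'i', delta=(9-4)*7^4 mod 257 = 183, hash=50+183 mod 257 = 233
Option B: s[1]='i'->'h', delta=(8-9)*7^3 mod 257 = 171, hash=50+171 mod 257 = 221
Option C: s[1]='i'->'g', delta=(7-9)*7^3 mod 257 = 85, hash=50+85 mod 257 = 135 <-- target
Option D: s[2]='c'->'a', delta=(1-3)*7^2 mod 257 = 159, hash=50+159 mod 257 = 209
Option E: s[1]='i'->'j', delta=(10-9)*7^3 mod 257 = 86, hash=50+86 mod 257 = 136

Answer: C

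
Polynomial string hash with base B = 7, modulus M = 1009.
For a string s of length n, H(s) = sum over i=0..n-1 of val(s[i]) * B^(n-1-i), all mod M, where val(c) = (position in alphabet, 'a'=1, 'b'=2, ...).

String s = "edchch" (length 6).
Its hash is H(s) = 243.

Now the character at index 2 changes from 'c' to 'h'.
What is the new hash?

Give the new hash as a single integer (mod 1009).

val('c') = 3, val('h') = 8
Position k = 2, exponent = n-1-k = 3
B^3 mod M = 7^3 mod 1009 = 343
Delta = (8 - 3) * 343 mod 1009 = 706
New hash = (243 + 706) mod 1009 = 949

Answer: 949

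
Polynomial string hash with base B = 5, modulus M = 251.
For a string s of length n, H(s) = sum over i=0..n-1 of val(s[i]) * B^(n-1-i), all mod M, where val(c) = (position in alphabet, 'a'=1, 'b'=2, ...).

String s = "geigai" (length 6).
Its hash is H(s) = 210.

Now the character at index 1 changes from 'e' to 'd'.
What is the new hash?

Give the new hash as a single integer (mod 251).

val('e') = 5, val('d') = 4
Position k = 1, exponent = n-1-k = 4
B^4 mod M = 5^4 mod 251 = 123
Delta = (4 - 5) * 123 mod 251 = 128
New hash = (210 + 128) mod 251 = 87

Answer: 87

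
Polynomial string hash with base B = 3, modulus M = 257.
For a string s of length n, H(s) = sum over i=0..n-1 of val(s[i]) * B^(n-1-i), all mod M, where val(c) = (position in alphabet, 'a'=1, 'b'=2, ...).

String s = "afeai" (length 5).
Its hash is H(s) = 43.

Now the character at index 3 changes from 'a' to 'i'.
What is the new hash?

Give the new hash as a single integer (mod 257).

Answer: 67

Derivation:
val('a') = 1, val('i') = 9
Position k = 3, exponent = n-1-k = 1
B^1 mod M = 3^1 mod 257 = 3
Delta = (9 - 1) * 3 mod 257 = 24
New hash = (43 + 24) mod 257 = 67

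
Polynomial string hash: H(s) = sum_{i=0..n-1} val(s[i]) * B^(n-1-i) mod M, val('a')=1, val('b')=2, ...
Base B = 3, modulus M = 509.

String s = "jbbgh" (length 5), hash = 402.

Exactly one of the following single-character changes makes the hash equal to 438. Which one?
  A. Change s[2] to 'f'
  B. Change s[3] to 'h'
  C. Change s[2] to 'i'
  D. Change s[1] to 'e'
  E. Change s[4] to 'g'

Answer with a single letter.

Answer: A

Derivation:
Option A: s[2]='b'->'f', delta=(6-2)*3^2 mod 509 = 36, hash=402+36 mod 509 = 438 <-- target
Option B: s[3]='g'->'h', delta=(8-7)*3^1 mod 509 = 3, hash=402+3 mod 509 = 405
Option C: s[2]='b'->'i', delta=(9-2)*3^2 mod 509 = 63, hash=402+63 mod 509 = 465
Option D: s[1]='b'->'e', delta=(5-2)*3^3 mod 509 = 81, hash=402+81 mod 509 = 483
Option E: s[4]='h'->'g', delta=(7-8)*3^0 mod 509 = 508, hash=402+508 mod 509 = 401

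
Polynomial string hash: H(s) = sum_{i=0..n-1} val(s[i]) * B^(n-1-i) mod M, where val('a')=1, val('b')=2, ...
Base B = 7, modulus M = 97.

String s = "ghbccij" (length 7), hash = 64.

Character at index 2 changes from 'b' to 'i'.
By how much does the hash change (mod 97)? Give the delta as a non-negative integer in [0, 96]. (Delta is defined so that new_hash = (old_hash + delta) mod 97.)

Delta formula: (val(new) - val(old)) * B^(n-1-k) mod M
  val('i') - val('b') = 9 - 2 = 7
  B^(n-1-k) = 7^4 mod 97 = 73
  Delta = 7 * 73 mod 97 = 26

Answer: 26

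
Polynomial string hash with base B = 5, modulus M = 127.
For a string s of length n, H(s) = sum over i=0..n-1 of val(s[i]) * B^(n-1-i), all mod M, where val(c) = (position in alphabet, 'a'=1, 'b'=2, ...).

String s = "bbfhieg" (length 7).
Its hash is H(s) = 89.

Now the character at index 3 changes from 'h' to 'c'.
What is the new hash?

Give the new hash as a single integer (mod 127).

val('h') = 8, val('c') = 3
Position k = 3, exponent = n-1-k = 3
B^3 mod M = 5^3 mod 127 = 125
Delta = (3 - 8) * 125 mod 127 = 10
New hash = (89 + 10) mod 127 = 99

Answer: 99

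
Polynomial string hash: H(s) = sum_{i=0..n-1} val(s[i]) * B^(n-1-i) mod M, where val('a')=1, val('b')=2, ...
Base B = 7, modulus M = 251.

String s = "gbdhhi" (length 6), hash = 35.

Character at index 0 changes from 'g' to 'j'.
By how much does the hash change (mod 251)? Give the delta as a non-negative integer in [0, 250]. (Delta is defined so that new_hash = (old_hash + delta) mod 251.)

Delta formula: (val(new) - val(old)) * B^(n-1-k) mod M
  val('j') - val('g') = 10 - 7 = 3
  B^(n-1-k) = 7^5 mod 251 = 241
  Delta = 3 * 241 mod 251 = 221

Answer: 221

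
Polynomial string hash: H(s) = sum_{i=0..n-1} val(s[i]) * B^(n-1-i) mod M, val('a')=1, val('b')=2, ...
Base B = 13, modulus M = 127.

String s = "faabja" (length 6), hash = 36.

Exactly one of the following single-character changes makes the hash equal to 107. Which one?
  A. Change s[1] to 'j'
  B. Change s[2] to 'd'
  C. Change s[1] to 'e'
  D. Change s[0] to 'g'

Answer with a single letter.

Answer: C

Derivation:
Option A: s[1]='a'->'j', delta=(10-1)*13^4 mod 127 = 1, hash=36+1 mod 127 = 37
Option B: s[2]='a'->'d', delta=(4-1)*13^3 mod 127 = 114, hash=36+114 mod 127 = 23
Option C: s[1]='a'->'e', delta=(5-1)*13^4 mod 127 = 71, hash=36+71 mod 127 = 107 <-- target
Option D: s[0]='f'->'g', delta=(7-6)*13^5 mod 127 = 72, hash=36+72 mod 127 = 108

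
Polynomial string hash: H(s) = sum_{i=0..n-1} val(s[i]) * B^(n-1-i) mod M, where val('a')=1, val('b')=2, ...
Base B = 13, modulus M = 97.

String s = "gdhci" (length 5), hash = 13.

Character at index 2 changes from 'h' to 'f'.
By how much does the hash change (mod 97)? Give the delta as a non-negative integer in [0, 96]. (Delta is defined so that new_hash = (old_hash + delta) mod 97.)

Delta formula: (val(new) - val(old)) * B^(n-1-k) mod M
  val('f') - val('h') = 6 - 8 = -2
  B^(n-1-k) = 13^2 mod 97 = 72
  Delta = -2 * 72 mod 97 = 50

Answer: 50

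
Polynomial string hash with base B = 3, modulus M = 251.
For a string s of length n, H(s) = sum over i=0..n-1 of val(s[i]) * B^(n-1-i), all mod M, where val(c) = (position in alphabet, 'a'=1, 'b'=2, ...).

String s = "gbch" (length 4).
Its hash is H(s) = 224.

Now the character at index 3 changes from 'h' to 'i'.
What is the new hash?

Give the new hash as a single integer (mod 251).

val('h') = 8, val('i') = 9
Position k = 3, exponent = n-1-k = 0
B^0 mod M = 3^0 mod 251 = 1
Delta = (9 - 8) * 1 mod 251 = 1
New hash = (224 + 1) mod 251 = 225

Answer: 225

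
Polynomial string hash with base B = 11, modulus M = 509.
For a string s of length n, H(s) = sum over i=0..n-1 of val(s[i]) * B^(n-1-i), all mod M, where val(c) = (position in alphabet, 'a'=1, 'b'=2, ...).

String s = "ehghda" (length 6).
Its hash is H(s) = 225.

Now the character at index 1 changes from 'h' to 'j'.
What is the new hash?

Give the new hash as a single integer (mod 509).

Answer: 494

Derivation:
val('h') = 8, val('j') = 10
Position k = 1, exponent = n-1-k = 4
B^4 mod M = 11^4 mod 509 = 389
Delta = (10 - 8) * 389 mod 509 = 269
New hash = (225 + 269) mod 509 = 494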